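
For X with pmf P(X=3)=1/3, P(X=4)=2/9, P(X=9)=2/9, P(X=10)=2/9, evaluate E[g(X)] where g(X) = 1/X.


E[1/X] = sum(g(x)*P(x))
= 1/3*1/3 + 1/4*2/9 + 1/9*2/9 + 1/10*2/9
= 173/810

173/810


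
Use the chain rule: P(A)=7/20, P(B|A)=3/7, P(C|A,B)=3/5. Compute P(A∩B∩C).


P(A∩B∩C) = P(A) * P(B|A) * P(C|A∩B)
= 7/20 * 3/7 * 3/5
= 3/20 * 3/5 = 9/100

9/100


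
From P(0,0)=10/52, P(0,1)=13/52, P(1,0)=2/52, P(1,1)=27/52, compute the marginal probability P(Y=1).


P(Y=1) = P(0,1)+P(1,1) = 13/52 + 27/52 = 40/52 = 10/13

10/13


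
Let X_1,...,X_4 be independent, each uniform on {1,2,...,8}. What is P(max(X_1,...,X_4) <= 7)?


P(max <= 7) = P(all X_i <= 7) = (P(X_1 <= 7))^4
= (7/8)^4 = 2401/4096

2401/4096


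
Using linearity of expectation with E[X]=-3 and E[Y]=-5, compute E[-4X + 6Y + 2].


E[-4X + 6Y + 2] = -4*E[X] + 6*E[Y] + 2
= (-4)*(-3) + (6)*(-5) + (2)
= 12 - 30 + 2 = -16

-16


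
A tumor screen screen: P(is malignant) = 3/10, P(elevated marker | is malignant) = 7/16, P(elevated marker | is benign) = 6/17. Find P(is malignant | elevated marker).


P(A) = P(A|B)P(B) + P(A|B')P(B') = 7/16*3/10 + 6/17*7/10 = 1029/2720
P(B|A) = P(A|B)P(B)/P(A) = (21/160)/(1029/2720) = 17/49

17/49


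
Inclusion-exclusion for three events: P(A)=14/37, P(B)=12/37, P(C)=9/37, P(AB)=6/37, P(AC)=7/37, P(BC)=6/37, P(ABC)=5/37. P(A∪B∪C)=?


P(A∪B∪C) = P(A)+P(B)+P(C) - P(AB)-P(AC)-P(BC) + P(ABC)
= 14/37+12/37+9/37 - 6/37-7/37-6/37 + 5/37
= 21/37

21/37


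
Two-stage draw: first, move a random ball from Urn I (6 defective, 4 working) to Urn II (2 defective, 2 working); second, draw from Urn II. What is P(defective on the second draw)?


P(transfer defective) = 6/10 = 3/5; P(transfer working) = 2/5
If defective transferred: Urn II has 3 defective of 5, so P(defective|defective moved) = 3/5
If working transferred: Urn II has 2 defective of 5, so P(defective|working moved) = 2/5
By total probability: P(defective) = 3/5*3/5 + 2/5*2/5 = 13/25

13/25


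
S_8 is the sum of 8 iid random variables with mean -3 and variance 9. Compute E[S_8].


E[S_n] = n*E[X_1] = 8*-3 = -24

-24


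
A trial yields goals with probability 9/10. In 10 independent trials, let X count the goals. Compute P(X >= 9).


P(X>=9) = P(X=9) + P(X=10)
= 387420489/1000000000 + 3486784401/10000000000
= 7360989291/10000000000

7360989291/10000000000


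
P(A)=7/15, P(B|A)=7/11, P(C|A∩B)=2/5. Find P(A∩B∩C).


P(A∩B∩C) = P(A) * P(B|A) * P(C|A∩B)
= 7/15 * 7/11 * 2/5
= 49/165 * 2/5 = 98/825

98/825


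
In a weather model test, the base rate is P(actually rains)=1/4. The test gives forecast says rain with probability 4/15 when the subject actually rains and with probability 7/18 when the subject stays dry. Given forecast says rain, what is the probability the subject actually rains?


P(A) = P(A|B)P(B) + P(A|B')P(B') = 4/15*1/4 + 7/18*3/4 = 43/120
P(B|A) = P(A|B)P(B)/P(A) = (1/15)/(43/120) = 8/43

8/43


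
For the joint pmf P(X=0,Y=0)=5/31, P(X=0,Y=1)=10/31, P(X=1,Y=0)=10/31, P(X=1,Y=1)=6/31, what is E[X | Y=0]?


P(Y=0) = 15/31
E[X|Y=0] = (0*5 + 1*10)/15 = 10/15 = 2/3

2/3


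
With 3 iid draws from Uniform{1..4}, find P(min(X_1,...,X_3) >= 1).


P(min >= 1) = P(all X_i >= 1) = (P(X_1 >= 1))^3
= (4/4)^3 = 1^3 = 1

1


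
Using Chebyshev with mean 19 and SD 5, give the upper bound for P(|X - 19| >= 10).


k = 10/5 = 2
Chebyshev: P(|X-mu| >= k*sigma) <= 1/k^2 = 1/2^2 = 1/4

1/4


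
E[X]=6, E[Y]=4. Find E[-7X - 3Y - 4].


E[-7X - 3Y - 4] = -7*E[X] - 3*E[Y] - 4
= (-7)*(6) + (-3)*(4) + (-4)
= -42 - 12 - 4 = -58

-58


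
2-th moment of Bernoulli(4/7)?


For Bernoulli: X in {0,1}
E[X^2] = 0^2*(1-4/7) + 1^2*4/7 = 4/7

4/7


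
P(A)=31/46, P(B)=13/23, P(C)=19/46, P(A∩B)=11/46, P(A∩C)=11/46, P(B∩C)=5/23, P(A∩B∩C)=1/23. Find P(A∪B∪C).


P(A∪B∪C) = P(A)+P(B)+P(C) - P(AB)-P(AC)-P(BC) + P(ABC)
= 31/46+13/23+19/46 - 11/46-11/46-5/23 + 1/23
= 1

1


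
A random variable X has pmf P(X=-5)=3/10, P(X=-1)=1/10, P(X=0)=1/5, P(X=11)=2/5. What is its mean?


E[X] = sum(x * P(x))
= -5*3/10 - 1*1/10 + 0*1/5 + 11*2/5
= 14/5

14/5


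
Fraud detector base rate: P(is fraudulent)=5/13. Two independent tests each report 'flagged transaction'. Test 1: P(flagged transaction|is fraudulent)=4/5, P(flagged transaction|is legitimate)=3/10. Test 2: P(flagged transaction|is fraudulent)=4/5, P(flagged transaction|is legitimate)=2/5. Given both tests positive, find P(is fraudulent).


After test 1: P(+) = 4/5*5/13 + 3/10*8/13 = 32/65
P(B|+) = (4/13)/(32/65) = 5/8
After test 2 (use post1 as new prior): P(+) = 4/5*5/8 + 2/5*3/8 = 13/20
P(B|+,+) = (1/2)/(13/20) = 10/13

10/13


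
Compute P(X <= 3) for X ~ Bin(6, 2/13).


P(X<=3) = P(X=0) + P(X=1) + P(X=2) + P(X=3)
= 1771561/4826809 + 1932612/4826809 + 878460/4826809 + 212960/4826809
= 4795593/4826809

4795593/4826809


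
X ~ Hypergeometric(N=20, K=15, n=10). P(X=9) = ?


P(X=9) = C(15,9)*C(5,1) / C(20,10)
= 5005*5 / 184756
= 25025/184756 = 175/1292

175/1292


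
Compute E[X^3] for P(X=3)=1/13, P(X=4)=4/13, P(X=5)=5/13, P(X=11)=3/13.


E[X^3] = sum(g(x)*P(x))
= 27*1/13 + 64*4/13 + 125*5/13 + 1331*3/13
= 377

377


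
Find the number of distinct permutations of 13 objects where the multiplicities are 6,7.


13! = 6227020800
Denominator: 6!=720 * 7!=5040
Coefficient = 6227020800 / 3628800 = 1716

1716


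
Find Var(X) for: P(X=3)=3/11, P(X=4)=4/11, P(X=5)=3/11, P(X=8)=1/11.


E[X] = 48/11, E[X^2] = 230/11
Var(X) = E[X^2] - (E[X])^2 = 230/11 - (48/11)^2 = 226/121

226/121


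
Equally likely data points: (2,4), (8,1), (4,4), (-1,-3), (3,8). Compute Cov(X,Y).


E[X]=16/5, E[Y]=14/5, E[XY]=59/5
Cov(X,Y) = E[XY] - E[X]E[Y] = 59/5 - 16/5*14/5 = 71/25

71/25


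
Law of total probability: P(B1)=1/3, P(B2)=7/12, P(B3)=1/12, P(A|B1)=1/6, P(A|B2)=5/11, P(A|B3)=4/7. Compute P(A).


P(A) = P(A|B1)P(B1) + P(A|B2)P(B2) + P(A|B3)P(B3)
= 1/6*1/3 + 5/11*7/12 + 4/7*1/12
= 1/18 + 35/132 + 1/21 = 1021/2772

1021/2772


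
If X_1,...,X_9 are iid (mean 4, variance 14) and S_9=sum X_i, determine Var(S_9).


By independence, Var(S_n) = n*Var(X_1) = 9*14 = 126

126


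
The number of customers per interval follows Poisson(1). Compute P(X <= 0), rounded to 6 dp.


P(X<=0) = e^(-1)*1^0/0!
≈ 0.3678794412
≈ 0.367879

0.367879


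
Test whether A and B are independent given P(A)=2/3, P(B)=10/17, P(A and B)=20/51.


P(A)*P(B) = 2/3*10/17 = 20/51
P(A∩B) = 20/51, which equals P(A)P(B), so independent

Yes, A and B are independent


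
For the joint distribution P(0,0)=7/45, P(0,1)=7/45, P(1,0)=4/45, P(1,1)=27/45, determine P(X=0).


P(X=0) = P(0,0)+P(0,1) = 7/45 + 7/45 = 14/45

14/45


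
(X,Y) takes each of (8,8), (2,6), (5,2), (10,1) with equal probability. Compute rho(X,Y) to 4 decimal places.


Cov(X,Y) = -2.5625, Var(X) = 9.1875, Var(Y) = 8.1875
rho = Cov/(sqrt(VarX)*sqrt(VarY)) = -0.2955

-0.2955


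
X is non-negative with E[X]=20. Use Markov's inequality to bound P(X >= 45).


Markov: P(X >= a) <= E[X]/a
P(X >= 45) <= 20/45 = 4/9

4/9


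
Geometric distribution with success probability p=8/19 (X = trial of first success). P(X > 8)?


P(X > 8) = P(first 8 trials all fail) = (1-p)^8 = (11/19)^8 = 214358881/16983563041

214358881/16983563041


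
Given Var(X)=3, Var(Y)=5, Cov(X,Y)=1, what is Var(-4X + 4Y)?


Var(-4X + 4Y) = (-4)^2*Var(X) + 4^2*Var(Y) + 2*(-4)*4*Cov(X,Y)
= 16*3 + 16*5 - 32*1
= 48 + 80 - 32 = 96

96


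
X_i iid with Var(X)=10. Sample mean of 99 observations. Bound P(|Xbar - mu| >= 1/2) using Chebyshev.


Var(Xbar) = Var(X)/n = 10/99
Chebyshev: P(|Xbar-mu| >= 1/2) <= Var(Xbar)/(1/2)^2 = (10/99)/(1/4) = 40/99

40/99


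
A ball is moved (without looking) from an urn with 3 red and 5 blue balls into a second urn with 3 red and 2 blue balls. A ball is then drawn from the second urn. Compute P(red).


P(transfer red) = 3/8; P(transfer blue) = 5/8
If red transferred: Urn II has 4 red of 6, so P(red|red moved) = 2/3
If blue transferred: Urn II has 3 red of 6, so P(red|blue moved) = 1/2
By total probability: P(red) = 3/8*2/3 + 5/8*1/2 = 9/16

9/16


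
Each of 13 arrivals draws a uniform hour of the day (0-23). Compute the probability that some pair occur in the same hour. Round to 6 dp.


P(all different) = prod((24-i)/24 for i=0..12) = 0.017734
P(at least one match) = 1 - 0.017734 = 0.982266

0.982266


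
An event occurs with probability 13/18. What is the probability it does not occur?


P(A') = 1 - P(A) = 1 - 13/18 = 5/18

5/18


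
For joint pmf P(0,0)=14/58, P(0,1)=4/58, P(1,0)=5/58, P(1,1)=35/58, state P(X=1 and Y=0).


Read from table: P(X=1, Y=0) = 5/58

5/58


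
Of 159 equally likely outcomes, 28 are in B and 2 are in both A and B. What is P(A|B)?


P(A|B) = P(A∩B)/P(B) = (2/159)/(28/159) = 2/28 = 1/14

1/14


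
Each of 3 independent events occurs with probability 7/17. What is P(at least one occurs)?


P(at least one) = 1 - P(none)
P(none) = (1 - 7/17)^3 = (10/17)^3 = 1000/4913
P(at least one) = 1 - 1000/4913 = 3913/4913

3913/4913


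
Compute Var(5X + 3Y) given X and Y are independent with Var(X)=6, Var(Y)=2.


Independence => Cov(X,Y)=0
Var(5X + 3Y) = 5^2*Var(X) + 3^2*Var(Y)
= 25*6 + 9*2 = 168

168


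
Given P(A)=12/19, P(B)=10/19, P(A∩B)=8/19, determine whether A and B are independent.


P(A)*P(B) = 12/19*10/19 = 120/361
P(A∩B) = 8/19 != 120/361, so not independent

No, A and B are not independent


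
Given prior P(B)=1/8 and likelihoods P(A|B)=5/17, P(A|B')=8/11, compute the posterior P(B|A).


P(A) = P(A|B)P(B) + P(A|B')P(B') = 5/17*1/8 + 8/11*7/8 = 1007/1496
P(B|A) = P(A|B)P(B)/P(A) = (5/136)/(1007/1496) = 55/1007

55/1007


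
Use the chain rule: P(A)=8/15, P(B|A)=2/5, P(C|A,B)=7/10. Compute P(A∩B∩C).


P(A∩B∩C) = P(A) * P(B|A) * P(C|A∩B)
= 8/15 * 2/5 * 7/10
= 16/75 * 7/10 = 56/375

56/375


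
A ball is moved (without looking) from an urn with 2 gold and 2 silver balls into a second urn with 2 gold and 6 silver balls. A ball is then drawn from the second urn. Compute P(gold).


P(transfer gold) = 2/4 = 1/2; P(transfer silver) = 1/2
If gold transferred: Urn II has 3 gold of 9, so P(gold|gold moved) = 1/3
If silver transferred: Urn II has 2 gold of 9, so P(gold|silver moved) = 2/9
By total probability: P(gold) = 1/2*1/3 + 1/2*2/9 = 5/18

5/18


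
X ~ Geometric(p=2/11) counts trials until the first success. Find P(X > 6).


P(X > 6) = P(first 6 trials all fail) = (1-p)^6 = (9/11)^6 = 531441/1771561

531441/1771561


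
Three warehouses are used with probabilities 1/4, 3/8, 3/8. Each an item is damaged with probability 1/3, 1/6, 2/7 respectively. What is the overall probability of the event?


P(A) = P(A|B1)P(B1) + P(A|B2)P(B2) + P(A|B3)P(B3)
= 1/3*1/4 + 1/6*3/8 + 2/7*3/8
= 1/12 + 1/16 + 3/28 = 85/336

85/336


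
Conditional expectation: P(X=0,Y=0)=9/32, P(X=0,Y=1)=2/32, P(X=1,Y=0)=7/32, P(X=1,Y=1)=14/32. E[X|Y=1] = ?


P(Y=1) = 16/32
E[X|Y=1] = (0*2 + 1*14)/16 = 14/16 = 7/8

7/8


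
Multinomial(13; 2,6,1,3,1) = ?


13! = 6227020800
Denominator: 2!=2 * 6!=720 * 1!=1 * 3!=6 * 1!=1
Coefficient = 6227020800 / 8640 = 720720

720720


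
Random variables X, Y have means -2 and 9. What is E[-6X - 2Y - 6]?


E[-6X - 2Y - 6] = -6*E[X] - 2*E[Y] - 6
= (-6)*(-2) + (-2)*(9) + (-6)
= 12 - 18 - 6 = -12

-12


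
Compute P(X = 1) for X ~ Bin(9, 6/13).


P(X=1) = C(9,1) * p^1 * (1-p)^8
= 9 * 6/13 * 5764801/815730721
= 311299254/10604499373

311299254/10604499373


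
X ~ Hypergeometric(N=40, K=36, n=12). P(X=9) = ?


P(X=9) = C(36,9)*C(4,3) / C(40,12)
= 94143280*4 / 5586853480
= 376573120/5586853480 = 616/9139

616/9139


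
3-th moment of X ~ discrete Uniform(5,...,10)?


E[X^3] = (1/6) * sum(x^3 for x=5..10)
= 2925/6 = 975/2

975/2


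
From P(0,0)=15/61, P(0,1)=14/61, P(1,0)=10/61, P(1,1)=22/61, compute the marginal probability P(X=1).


P(X=1) = P(1,0)+P(1,1) = 10/61 + 22/61 = 32/61

32/61


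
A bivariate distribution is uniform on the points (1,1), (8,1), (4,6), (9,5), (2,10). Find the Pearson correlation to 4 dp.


Cov(X,Y) = -2.4800, Var(X) = 10.1600, Var(Y) = 11.4400
rho = Cov/(sqrt(VarX)*sqrt(VarY)) = -0.2300

-0.2300


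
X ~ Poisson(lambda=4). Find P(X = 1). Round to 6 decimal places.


P(X=1) = e^(-4) * 4^1 / 1!
≈ 0.01831563889 * 4 / 1
≈ 0.073263

0.073263


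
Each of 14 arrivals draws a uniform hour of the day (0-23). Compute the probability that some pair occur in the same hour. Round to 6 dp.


P(all different) = prod((24-i)/24 for i=0..13) = 0.008128
P(at least one match) = 1 - 0.008128 = 0.991872

0.991872


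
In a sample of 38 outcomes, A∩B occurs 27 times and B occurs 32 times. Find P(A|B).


P(A|B) = P(A∩B)/P(B) = (27/38)/(32/38) = 27/32

27/32


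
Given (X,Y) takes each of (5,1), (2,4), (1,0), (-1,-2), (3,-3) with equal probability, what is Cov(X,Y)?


E[X]=2, E[Y]=0, E[XY]=6/5
Cov(X,Y) = E[XY] - E[X]E[Y] = 6/5 - 2*0 = 6/5

6/5


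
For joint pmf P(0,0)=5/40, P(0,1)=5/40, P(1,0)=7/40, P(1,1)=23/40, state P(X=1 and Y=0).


Read from table: P(X=1, Y=0) = 7/40

7/40


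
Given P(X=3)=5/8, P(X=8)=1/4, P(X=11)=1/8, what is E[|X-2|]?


E[|X-2|] = sum(g(x)*P(x))
= 1*5/8 + 6*1/4 + 9*1/8
= 13/4

13/4


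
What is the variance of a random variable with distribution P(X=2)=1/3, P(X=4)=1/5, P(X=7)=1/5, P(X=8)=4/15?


E[X] = 5, E[X^2] = 157/5
Var(X) = E[X^2] - (E[X])^2 = 157/5 - (5)^2 = 32/5

32/5


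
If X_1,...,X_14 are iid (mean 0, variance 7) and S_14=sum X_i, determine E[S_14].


E[S_n] = n*E[X_1] = 14*0 = 0

0


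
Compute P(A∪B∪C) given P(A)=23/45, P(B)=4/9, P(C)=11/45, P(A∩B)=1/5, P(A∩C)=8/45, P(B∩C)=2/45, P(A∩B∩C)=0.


P(A∪B∪C) = P(A)+P(B)+P(C) - P(AB)-P(AC)-P(BC) + P(ABC)
= 23/45+4/9+11/45 - 1/5-8/45-2/45 + 0
= 7/9

7/9


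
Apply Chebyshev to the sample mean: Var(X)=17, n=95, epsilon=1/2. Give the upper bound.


Var(Xbar) = Var(X)/n = 17/95
Chebyshev: P(|Xbar-mu| >= 1/2) <= Var(Xbar)/(1/2)^2 = (17/95)/(1/4) = 68/95

68/95


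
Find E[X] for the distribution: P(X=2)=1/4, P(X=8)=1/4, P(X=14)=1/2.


E[X] = sum(x * P(x))
= 2*1/4 + 8*1/4 + 14*1/2
= 19/2

19/2


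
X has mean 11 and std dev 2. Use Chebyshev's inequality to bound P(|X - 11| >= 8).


k = 8/2 = 4
Chebyshev: P(|X-mu| >= k*sigma) <= 1/k^2 = 1/4^2 = 1/16

1/16


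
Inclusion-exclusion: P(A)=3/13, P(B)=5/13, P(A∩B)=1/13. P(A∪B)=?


P(A∪B) = P(A) + P(B) - P(A∩B)
= 3/13 + 5/13 - 1/13 = 7/13

7/13


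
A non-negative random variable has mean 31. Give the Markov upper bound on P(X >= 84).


Markov: P(X >= a) <= E[X]/a
P(X >= 84) <= 31/84

31/84


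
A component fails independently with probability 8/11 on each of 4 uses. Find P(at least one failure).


P(at least one) = 1 - P(none)
P(none) = (1 - 8/11)^4 = (3/11)^4 = 81/14641
P(at least one) = 1 - 81/14641 = 14560/14641

14560/14641


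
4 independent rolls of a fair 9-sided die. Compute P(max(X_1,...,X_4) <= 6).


P(max <= 6) = P(all X_i <= 6) = (P(X_1 <= 6))^4
= (6/9)^4 = (2/3)^4 = 16/81

16/81


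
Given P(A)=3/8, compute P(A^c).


P(A') = 1 - P(A) = 1 - 3/8 = 5/8

5/8


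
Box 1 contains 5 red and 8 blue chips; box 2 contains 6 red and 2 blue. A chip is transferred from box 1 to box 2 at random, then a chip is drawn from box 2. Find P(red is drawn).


P(transfer red) = 5/13; P(transfer blue) = 8/13
If red transferred: Urn II has 7 red of 9, so P(red|red moved) = 7/9
If blue transferred: Urn II has 6 red of 9, so P(red|blue moved) = 2/3
By total probability: P(red) = 5/13*7/9 + 8/13*2/3 = 83/117

83/117


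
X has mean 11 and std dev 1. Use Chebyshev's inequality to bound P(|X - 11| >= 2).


k = 2/1 = 2
Chebyshev: P(|X-mu| >= k*sigma) <= 1/k^2 = 1/2^2 = 1/4

1/4


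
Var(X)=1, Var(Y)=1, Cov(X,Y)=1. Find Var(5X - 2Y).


Var(5X - 2Y) = 5^2*Var(X) + (-2)^2*Var(Y) + 2*5*(-2)*Cov(X,Y)
= 25*1 + 4*1 - 20*1
= 25 + 4 - 20 = 9

9


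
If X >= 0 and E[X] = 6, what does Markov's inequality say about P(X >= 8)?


Markov: P(X >= a) <= E[X]/a
P(X >= 8) <= 6/8 = 3/4

3/4


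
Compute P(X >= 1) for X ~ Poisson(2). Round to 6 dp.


P(X>=1) = 1 - P(X<=0) = 1 - (e^(-2)*2^0/0!)
≈ 1 - 0.1353352832 = 0.8646647168
≈ 0.864665

0.864665


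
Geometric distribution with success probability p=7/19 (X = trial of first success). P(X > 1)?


P(X > 1) = P(first 1 trials all fail) = (1-p)^1 = (12/19)^1 = 12/19

12/19


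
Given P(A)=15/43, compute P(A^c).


P(A') = 1 - P(A) = 1 - 15/43 = 28/43

28/43


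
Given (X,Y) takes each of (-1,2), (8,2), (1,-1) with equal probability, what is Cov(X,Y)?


E[X]=8/3, E[Y]=1, E[XY]=13/3
Cov(X,Y) = E[XY] - E[X]E[Y] = 13/3 - 8/3*1 = 5/3

5/3


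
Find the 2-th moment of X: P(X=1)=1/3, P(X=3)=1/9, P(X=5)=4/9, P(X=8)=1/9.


E[X^2] = sum(x^2 * P(x))
= 1*1/3 + 9*1/9 + 25*4/9 + 64*1/9
= 176/9

176/9


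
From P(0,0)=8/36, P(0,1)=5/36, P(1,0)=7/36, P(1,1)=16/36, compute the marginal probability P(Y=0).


P(Y=0) = P(0,0)+P(1,0) = 8/36 + 7/36 = 15/36 = 5/12

5/12


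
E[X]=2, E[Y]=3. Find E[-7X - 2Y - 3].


E[-7X - 2Y - 3] = -7*E[X] - 2*E[Y] - 3
= (-7)*(2) + (-2)*(3) + (-3)
= -14 - 6 - 3 = -23

-23


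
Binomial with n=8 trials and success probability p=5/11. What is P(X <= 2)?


P(X<=2) = P(X=0) + P(X=1) + P(X=2)
= 1679616/214358881 + 11197440/214358881 + 32659200/214358881
= 45536256/214358881

45536256/214358881


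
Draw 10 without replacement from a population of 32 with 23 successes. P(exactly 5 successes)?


P(X=5) = C(23,5)*C(9,5) / C(32,10)
= 33649*126 / 64512240
= 4239774/64512240 = 30723/467480

30723/467480


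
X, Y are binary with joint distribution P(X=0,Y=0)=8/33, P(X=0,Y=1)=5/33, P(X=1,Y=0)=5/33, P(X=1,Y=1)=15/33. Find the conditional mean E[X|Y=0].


P(Y=0) = 13/33
E[X|Y=0] = (0*8 + 1*5)/13 = 5/13

5/13


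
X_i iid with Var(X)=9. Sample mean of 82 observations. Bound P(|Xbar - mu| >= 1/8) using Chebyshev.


Var(Xbar) = Var(X)/n = 9/82
Chebyshev: P(|Xbar-mu| >= 1/8) <= Var(Xbar)/(1/8)^2 = (9/82)/(1/64) = 288/41
Bound exceeds 1, so trivial bound: 1

1


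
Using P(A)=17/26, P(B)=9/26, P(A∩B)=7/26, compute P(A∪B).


P(A∪B) = P(A) + P(B) - P(A∩B)
= 17/26 + 9/26 - 7/26 = 19/26

19/26


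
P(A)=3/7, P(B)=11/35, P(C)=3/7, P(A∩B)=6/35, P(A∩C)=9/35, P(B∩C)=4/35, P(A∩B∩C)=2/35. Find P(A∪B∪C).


P(A∪B∪C) = P(A)+P(B)+P(C) - P(AB)-P(AC)-P(BC) + P(ABC)
= 3/7+11/35+3/7 - 6/35-9/35-4/35 + 2/35
= 24/35

24/35


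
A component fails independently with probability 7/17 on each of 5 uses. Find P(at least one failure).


P(at least one) = 1 - P(none)
P(none) = (1 - 7/17)^5 = (10/17)^5 = 100000/1419857
P(at least one) = 1 - 100000/1419857 = 1319857/1419857

1319857/1419857


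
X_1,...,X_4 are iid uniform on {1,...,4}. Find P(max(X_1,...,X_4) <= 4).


P(max <= 4) = P(all X_i <= 4) = (P(X_1 <= 4))^4
= (4/4)^4 = 1^4 = 1

1


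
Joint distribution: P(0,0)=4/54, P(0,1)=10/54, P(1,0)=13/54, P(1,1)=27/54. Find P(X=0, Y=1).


Read from table: P(X=0, Y=1) = 10/54 = 5/27

5/27


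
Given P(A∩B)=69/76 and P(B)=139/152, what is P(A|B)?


P(A|B) = P(A∩B)/P(B) = (138/152)/(139/152) = 138/139

138/139


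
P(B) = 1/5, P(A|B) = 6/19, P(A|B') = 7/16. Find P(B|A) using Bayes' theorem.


P(A) = P(A|B)P(B) + P(A|B')P(B') = 6/19*1/5 + 7/16*4/5 = 157/380
P(B|A) = P(A|B)P(B)/P(A) = (6/95)/(157/380) = 24/157

24/157


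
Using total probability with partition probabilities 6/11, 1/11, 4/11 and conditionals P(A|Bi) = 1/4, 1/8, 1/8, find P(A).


P(A) = P(A|B1)P(B1) + P(A|B2)P(B2) + P(A|B3)P(B3)
= 1/4*6/11 + 1/8*1/11 + 1/8*4/11
= 3/22 + 1/88 + 1/22 = 17/88

17/88


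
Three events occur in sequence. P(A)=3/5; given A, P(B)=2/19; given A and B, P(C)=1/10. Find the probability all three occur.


P(A∩B∩C) = P(A) * P(B|A) * P(C|A∩B)
= 3/5 * 2/19 * 1/10
= 6/95 * 1/10 = 3/475

3/475


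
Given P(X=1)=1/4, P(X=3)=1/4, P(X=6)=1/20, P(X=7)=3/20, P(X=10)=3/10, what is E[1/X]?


E[1/X] = sum(g(x)*P(x))
= 1*1/4 + 1/3*1/4 + 1/6*1/20 + 1/7*3/20 + 1/10*3/10
= 1651/4200

1651/4200


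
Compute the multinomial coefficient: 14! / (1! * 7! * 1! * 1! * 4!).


14! = 87178291200
Denominator: 1!=1 * 7!=5040 * 1!=1 * 1!=1 * 4!=24
Coefficient = 87178291200 / 120960 = 720720

720720


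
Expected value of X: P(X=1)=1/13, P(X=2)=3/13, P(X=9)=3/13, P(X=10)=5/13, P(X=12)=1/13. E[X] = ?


E[X] = sum(x * P(x))
= 1*1/13 + 2*3/13 + 9*3/13 + 10*5/13 + 12*1/13
= 96/13

96/13


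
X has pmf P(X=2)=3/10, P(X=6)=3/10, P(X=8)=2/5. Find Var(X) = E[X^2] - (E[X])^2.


E[X] = 28/5, E[X^2] = 188/5
Var(X) = E[X^2] - (E[X])^2 = 188/5 - (28/5)^2 = 156/25

156/25


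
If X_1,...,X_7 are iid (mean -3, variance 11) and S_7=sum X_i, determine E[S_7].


E[S_n] = n*E[X_1] = 7*-3 = -21

-21


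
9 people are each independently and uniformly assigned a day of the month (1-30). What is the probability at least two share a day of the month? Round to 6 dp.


P(all different) = prod((30-i)/30 for i=0..8) = 0.263770
P(at least one match) = 1 - 0.263770 = 0.736230

0.736230


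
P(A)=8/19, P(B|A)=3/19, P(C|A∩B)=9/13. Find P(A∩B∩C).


P(A∩B∩C) = P(A) * P(B|A) * P(C|A∩B)
= 8/19 * 3/19 * 9/13
= 24/361 * 9/13 = 216/4693

216/4693


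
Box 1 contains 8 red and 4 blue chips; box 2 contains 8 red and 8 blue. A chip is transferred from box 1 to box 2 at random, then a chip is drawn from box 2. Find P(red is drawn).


P(transfer red) = 8/12 = 2/3; P(transfer blue) = 1/3
If red transferred: Urn II has 9 red of 17, so P(red|red moved) = 9/17
If blue transferred: Urn II has 8 red of 17, so P(red|blue moved) = 8/17
By total probability: P(red) = 2/3*9/17 + 1/3*8/17 = 26/51

26/51


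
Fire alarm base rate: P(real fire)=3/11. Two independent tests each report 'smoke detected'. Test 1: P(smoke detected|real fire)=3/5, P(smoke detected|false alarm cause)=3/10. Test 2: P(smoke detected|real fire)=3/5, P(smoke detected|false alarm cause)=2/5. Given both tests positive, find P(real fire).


After test 1: P(+) = 3/5*3/11 + 3/10*8/11 = 21/55
P(B|+) = (9/55)/(21/55) = 3/7
After test 2 (use post1 as new prior): P(+) = 3/5*3/7 + 2/5*4/7 = 17/35
P(B|+,+) = (9/35)/(17/35) = 9/17

9/17


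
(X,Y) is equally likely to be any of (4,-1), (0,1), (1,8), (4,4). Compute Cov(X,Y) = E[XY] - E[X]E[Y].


E[X]=9/4, E[Y]=3, E[XY]=5
Cov(X,Y) = E[XY] - E[X]E[Y] = 5 - 9/4*3 = -7/4

-7/4


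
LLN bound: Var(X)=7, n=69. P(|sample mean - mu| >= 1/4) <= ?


Var(Xbar) = Var(X)/n = 7/69
Chebyshev: P(|Xbar-mu| >= 1/4) <= Var(Xbar)/(1/4)^2 = (7/69)/(1/16) = 112/69
Bound exceeds 1, so trivial bound: 1

1


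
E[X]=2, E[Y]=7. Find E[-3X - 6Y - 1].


E[-3X - 6Y - 1] = -3*E[X] - 6*E[Y] - 1
= (-3)*(2) + (-6)*(7) + (-1)
= -6 - 42 - 1 = -49

-49


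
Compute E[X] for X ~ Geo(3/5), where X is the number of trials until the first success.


For geometric (trials until first success), E[X] = 1/p = 1/(3/5) = 5/3

5/3


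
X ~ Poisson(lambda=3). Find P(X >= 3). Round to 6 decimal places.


P(X>=3) = 1 - P(X<=2) = 1 - (e^(-3)*3^0/0! + e^(-3)*3^1/1! + e^(-3)*3^2/2!)
≈ 1 - (0.0497870684 + 0.1493612051 + 0.2240418077)
= 1 - 0.4231900812 = 0.5768099188
≈ 0.576810

0.576810


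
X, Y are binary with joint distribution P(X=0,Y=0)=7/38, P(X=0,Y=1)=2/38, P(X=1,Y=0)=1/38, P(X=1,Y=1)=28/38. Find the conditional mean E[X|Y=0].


P(Y=0) = 8/38
E[X|Y=0] = (0*7 + 1*1)/8 = 1/8

1/8


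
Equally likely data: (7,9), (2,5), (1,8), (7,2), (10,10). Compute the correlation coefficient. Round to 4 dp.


Cov(X,Y) = 2.2800, Var(X) = 11.4400, Var(Y) = 8.5600
rho = Cov/(sqrt(VarX)*sqrt(VarY)) = 0.2304

0.2304


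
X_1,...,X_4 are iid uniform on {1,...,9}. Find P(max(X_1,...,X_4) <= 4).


P(max <= 4) = P(all X_i <= 4) = (P(X_1 <= 4))^4
= (4/9)^4 = 256/6561

256/6561


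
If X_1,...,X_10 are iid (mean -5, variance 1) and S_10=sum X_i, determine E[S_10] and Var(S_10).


E[S_n] = n*mu = 10*-5 = -50
Var(S_n) = n*sigma^2 = 10*1 = 10

E[S_10]=-50, Var(S_10)=10


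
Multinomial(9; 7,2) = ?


9! = 362880
Denominator: 7!=5040 * 2!=2
Coefficient = 362880 / 10080 = 36

36


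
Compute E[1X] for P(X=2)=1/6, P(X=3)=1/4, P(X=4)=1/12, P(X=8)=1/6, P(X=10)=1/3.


E[1X] = sum(g(x)*P(x))
= 2*1/6 + 3*1/4 + 4*1/12 + 8*1/6 + 10*1/3
= 73/12

73/12


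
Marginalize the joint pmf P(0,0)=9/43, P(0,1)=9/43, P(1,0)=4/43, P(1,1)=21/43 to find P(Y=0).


P(Y=0) = P(0,0)+P(1,0) = 9/43 + 4/43 = 13/43

13/43


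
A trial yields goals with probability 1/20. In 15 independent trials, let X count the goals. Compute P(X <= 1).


P(X<=1) = P(X=0) + P(X=1)
= 15181127029874798299/32768000000000000000 + 2397020057348652363/6553600000000000000
= 13583113658309030057/16384000000000000000

13583113658309030057/16384000000000000000


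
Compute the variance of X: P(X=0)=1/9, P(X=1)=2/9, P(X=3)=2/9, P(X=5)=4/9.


E[X] = 28/9, E[X^2] = 40/3
Var(X) = E[X^2] - (E[X])^2 = 40/3 - (28/9)^2 = 296/81

296/81


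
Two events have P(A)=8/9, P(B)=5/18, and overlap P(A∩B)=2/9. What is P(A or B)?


P(A∪B) = P(A) + P(B) - P(A∩B)
= 8/9 + 5/18 - 2/9 = 17/18

17/18


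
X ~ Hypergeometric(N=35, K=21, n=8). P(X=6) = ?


P(X=6) = C(21,6)*C(14,2) / C(35,8)
= 54264*91 / 23535820
= 4938024/23535820 = 10374/49445

10374/49445


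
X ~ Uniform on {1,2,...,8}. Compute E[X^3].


E[X^3] = (1/8) * sum(x^3 for x=1..8)
= 1296/8 = 162

162


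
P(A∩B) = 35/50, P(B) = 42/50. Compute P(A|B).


P(A|B) = P(A∩B)/P(B) = (35/50)/(42/50) = 35/42 = 5/6

5/6


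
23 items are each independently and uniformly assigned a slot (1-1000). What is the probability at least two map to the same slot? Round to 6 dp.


P(all different) = prod((1000-i)/1000 for i=0..22) = 0.774979
P(at least one match) = 1 - 0.774979 = 0.225021

0.225021


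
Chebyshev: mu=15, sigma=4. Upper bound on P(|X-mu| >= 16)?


k = 16/4 = 4
Chebyshev: P(|X-mu| >= k*sigma) <= 1/k^2 = 1/4^2 = 1/16

1/16


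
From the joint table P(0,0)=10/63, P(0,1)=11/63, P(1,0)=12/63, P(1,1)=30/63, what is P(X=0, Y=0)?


Read from table: P(X=0, Y=0) = 10/63

10/63


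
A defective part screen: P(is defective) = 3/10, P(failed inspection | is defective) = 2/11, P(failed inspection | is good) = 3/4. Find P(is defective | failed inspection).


P(A) = P(A|B)P(B) + P(A|B')P(B') = 2/11*3/10 + 3/4*7/10 = 51/88
P(B|A) = P(A|B)P(B)/P(A) = (3/55)/(51/88) = 8/85

8/85


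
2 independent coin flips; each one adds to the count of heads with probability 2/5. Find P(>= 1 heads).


P(at least one) = 1 - P(none)
P(none) = (1 - 2/5)^2 = (3/5)^2 = 9/25
P(at least one) = 1 - 9/25 = 16/25

16/25


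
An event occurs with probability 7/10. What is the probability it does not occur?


P(A') = 1 - P(A) = 1 - 7/10 = 3/10

3/10


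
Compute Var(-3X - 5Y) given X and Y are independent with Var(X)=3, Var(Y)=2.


Independence => Cov(X,Y)=0
Var(-3X - 5Y) = (-3)^2*Var(X) + (-5)^2*Var(Y)
= 9*3 + 25*2 = 77

77


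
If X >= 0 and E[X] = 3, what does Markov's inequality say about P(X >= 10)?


Markov: P(X >= a) <= E[X]/a
P(X >= 10) <= 3/10

3/10


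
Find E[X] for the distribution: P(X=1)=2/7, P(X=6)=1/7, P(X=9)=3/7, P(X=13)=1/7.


E[X] = sum(x * P(x))
= 1*2/7 + 6*1/7 + 9*3/7 + 13*1/7
= 48/7

48/7


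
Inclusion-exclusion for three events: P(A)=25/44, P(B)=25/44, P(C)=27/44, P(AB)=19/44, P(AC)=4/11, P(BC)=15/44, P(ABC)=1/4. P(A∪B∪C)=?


P(A∪B∪C) = P(A)+P(B)+P(C) - P(AB)-P(AC)-P(BC) + P(ABC)
= 25/44+25/44+27/44 - 19/44-4/11-15/44 + 1/4
= 19/22

19/22


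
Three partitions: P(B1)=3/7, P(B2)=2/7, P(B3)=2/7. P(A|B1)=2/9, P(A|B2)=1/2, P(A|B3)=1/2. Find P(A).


P(A) = P(A|B1)P(B1) + P(A|B2)P(B2) + P(A|B3)P(B3)
= 2/9*3/7 + 1/2*2/7 + 1/2*2/7
= 2/21 + 1/7 + 1/7 = 8/21

8/21


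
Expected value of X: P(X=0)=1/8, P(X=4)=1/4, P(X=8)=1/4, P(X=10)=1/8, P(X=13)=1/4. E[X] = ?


E[X] = sum(x * P(x))
= 0*1/8 + 4*1/4 + 8*1/4 + 10*1/8 + 13*1/4
= 15/2

15/2


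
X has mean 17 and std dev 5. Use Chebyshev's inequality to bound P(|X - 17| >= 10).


k = 10/5 = 2
Chebyshev: P(|X-mu| >= k*sigma) <= 1/k^2 = 1/2^2 = 1/4

1/4


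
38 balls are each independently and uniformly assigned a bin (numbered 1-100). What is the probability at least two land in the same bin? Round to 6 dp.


P(all different) = prod((100-i)/100 for i=0..37) = 0.000297
P(at least one match) = 1 - 0.000297 = 0.999703

0.999703


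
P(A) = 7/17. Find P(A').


P(A') = 1 - P(A) = 1 - 7/17 = 10/17

10/17


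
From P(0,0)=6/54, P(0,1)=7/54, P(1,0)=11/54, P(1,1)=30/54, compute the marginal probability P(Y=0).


P(Y=0) = P(0,0)+P(1,0) = 6/54 + 11/54 = 17/54

17/54


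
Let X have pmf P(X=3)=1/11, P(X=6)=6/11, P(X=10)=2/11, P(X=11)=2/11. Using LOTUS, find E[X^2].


E[X^2] = sum(g(x)*P(x))
= 9*1/11 + 36*6/11 + 100*2/11 + 121*2/11
= 667/11

667/11


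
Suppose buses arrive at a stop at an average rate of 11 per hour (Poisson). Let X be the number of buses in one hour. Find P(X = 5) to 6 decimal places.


P(X=5) = e^(-11) * 11^5 / 5!
≈ 0.00001670170079 * 161051 / 120
≈ 0.022415

0.022415


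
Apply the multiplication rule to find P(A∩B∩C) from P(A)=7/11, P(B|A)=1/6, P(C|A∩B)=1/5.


P(A∩B∩C) = P(A) * P(B|A) * P(C|A∩B)
= 7/11 * 1/6 * 1/5
= 7/66 * 1/5 = 7/330

7/330


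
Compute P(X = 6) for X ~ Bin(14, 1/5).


P(X=6) = C(14,6) * p^6 * (1-p)^8
= 3003 * 1/15625 * 65536/390625
= 196804608/6103515625

196804608/6103515625


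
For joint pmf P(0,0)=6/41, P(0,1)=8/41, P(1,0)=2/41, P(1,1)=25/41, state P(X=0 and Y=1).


Read from table: P(X=0, Y=1) = 8/41

8/41


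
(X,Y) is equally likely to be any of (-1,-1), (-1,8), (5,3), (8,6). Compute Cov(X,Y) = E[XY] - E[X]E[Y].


E[X]=11/4, E[Y]=4, E[XY]=14
Cov(X,Y) = E[XY] - E[X]E[Y] = 14 - 11/4*4 = 3

3


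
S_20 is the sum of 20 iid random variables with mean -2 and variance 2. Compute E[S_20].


E[S_n] = n*E[X_1] = 20*-2 = -40

-40


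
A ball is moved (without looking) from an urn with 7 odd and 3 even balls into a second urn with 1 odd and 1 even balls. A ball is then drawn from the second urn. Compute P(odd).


P(transfer odd) = 7/10; P(transfer even) = 3/10
If odd transferred: Urn II has 2 odd of 3, so P(odd|odd moved) = 2/3
If even transferred: Urn II has 1 odd of 3, so P(odd|even moved) = 1/3
By total probability: P(odd) = 7/10*2/3 + 3/10*1/3 = 17/30

17/30


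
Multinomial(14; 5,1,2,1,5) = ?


14! = 87178291200
Denominator: 5!=120 * 1!=1 * 2!=2 * 1!=1 * 5!=120
Coefficient = 87178291200 / 28800 = 3027024

3027024


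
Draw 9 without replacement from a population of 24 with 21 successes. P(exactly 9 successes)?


P(X=9) = C(21,9)*C(3,0) / C(24,9)
= 293930*1 / 1307504
= 293930/1307504 = 455/2024

455/2024


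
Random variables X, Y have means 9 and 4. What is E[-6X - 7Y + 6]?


E[-6X - 7Y + 6] = -6*E[X] - 7*E[Y] + 6
= (-6)*(9) + (-7)*(4) + (6)
= -54 - 28 + 6 = -76

-76


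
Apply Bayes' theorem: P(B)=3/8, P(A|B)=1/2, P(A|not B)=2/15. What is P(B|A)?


P(A) = P(A|B)P(B) + P(A|B')P(B') = 1/2*3/8 + 2/15*5/8 = 13/48
P(B|A) = P(A|B)P(B)/P(A) = (3/16)/(13/48) = 9/13

9/13


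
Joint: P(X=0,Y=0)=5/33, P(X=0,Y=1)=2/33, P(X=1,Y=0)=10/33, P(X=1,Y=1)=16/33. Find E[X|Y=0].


P(Y=0) = 15/33
E[X|Y=0] = (0*5 + 1*10)/15 = 10/15 = 2/3

2/3


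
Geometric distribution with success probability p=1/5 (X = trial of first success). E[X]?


For geometric (trials until first success), E[X] = 1/p = 1/(1/5) = 5

5


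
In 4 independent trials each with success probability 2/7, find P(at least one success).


P(at least one) = 1 - P(none)
P(none) = (1 - 2/7)^4 = (5/7)^4 = 625/2401
P(at least one) = 1 - 625/2401 = 1776/2401

1776/2401


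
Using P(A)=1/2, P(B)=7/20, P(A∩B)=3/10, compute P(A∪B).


P(A∪B) = P(A) + P(B) - P(A∩B)
= 1/2 + 7/20 - 3/10 = 11/20

11/20


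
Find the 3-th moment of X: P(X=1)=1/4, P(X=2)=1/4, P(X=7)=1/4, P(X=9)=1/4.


E[X^3] = sum(x^3 * P(x))
= 1*1/4 + 8*1/4 + 343*1/4 + 729*1/4
= 1081/4

1081/4


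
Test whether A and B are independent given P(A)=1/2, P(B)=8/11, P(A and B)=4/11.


P(A)*P(B) = 1/2*8/11 = 4/11
P(A∩B) = 4/11, which equals P(A)P(B), so independent

Yes, A and B are independent


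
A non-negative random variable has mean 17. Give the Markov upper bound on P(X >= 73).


Markov: P(X >= a) <= E[X]/a
P(X >= 73) <= 17/73

17/73


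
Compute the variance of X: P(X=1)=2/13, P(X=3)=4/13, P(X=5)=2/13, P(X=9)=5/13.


E[X] = 69/13, E[X^2] = 493/13
Var(X) = E[X^2] - (E[X])^2 = 493/13 - (69/13)^2 = 1648/169

1648/169


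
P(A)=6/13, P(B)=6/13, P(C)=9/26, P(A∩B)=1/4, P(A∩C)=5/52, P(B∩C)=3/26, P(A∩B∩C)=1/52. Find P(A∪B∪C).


P(A∪B∪C) = P(A)+P(B)+P(C) - P(AB)-P(AC)-P(BC) + P(ABC)
= 6/13+6/13+9/26 - 1/4-5/52-3/26 + 1/52
= 43/52

43/52


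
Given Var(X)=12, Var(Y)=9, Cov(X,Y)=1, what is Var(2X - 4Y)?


Var(2X - 4Y) = 2^2*Var(X) + (-4)^2*Var(Y) + 2*2*(-4)*Cov(X,Y)
= 4*12 + 16*9 - 16*1
= 48 + 144 - 16 = 176

176


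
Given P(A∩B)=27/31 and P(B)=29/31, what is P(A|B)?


P(A|B) = P(A∩B)/P(B) = (54/62)/(58/62) = 54/58 = 27/29

27/29


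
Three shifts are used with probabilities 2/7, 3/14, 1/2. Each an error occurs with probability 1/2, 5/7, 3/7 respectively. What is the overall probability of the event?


P(A) = P(A|B1)P(B1) + P(A|B2)P(B2) + P(A|B3)P(B3)
= 1/2*2/7 + 5/7*3/14 + 3/7*1/2
= 1/7 + 15/98 + 3/14 = 25/49

25/49


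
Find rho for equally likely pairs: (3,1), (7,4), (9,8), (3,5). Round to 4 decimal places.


Cov(X,Y) = 4.7500, Var(X) = 6.7500, Var(Y) = 6.2500
rho = Cov/(sqrt(VarX)*sqrt(VarY)) = 0.7313

0.7313


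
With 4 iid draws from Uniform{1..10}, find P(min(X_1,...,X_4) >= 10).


P(min >= 10) = P(all X_i >= 10) = (P(X_1 >= 10))^4
= (1/10)^4 = 1/10000

1/10000


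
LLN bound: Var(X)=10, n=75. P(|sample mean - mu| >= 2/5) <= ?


Var(Xbar) = Var(X)/n = 10/75
Chebyshev: P(|Xbar-mu| >= 2/5) <= Var(Xbar)/(2/5)^2 = (2/15)/(4/25) = 5/6

5/6


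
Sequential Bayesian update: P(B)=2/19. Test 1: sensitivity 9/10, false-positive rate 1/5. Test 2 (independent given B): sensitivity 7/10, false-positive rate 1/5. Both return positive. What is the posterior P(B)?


After test 1: P(+) = 9/10*2/19 + 1/5*17/19 = 26/95
P(B|+) = (9/95)/(26/95) = 9/26
After test 2 (use post1 as new prior): P(+) = 7/10*9/26 + 1/5*17/26 = 97/260
P(B|+,+) = (63/260)/(97/260) = 63/97

63/97


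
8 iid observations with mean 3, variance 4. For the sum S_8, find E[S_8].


E[S_n] = n*E[X_1] = 8*3 = 24

24


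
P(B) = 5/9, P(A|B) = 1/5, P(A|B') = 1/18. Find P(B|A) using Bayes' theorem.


P(A) = P(A|B)P(B) + P(A|B')P(B') = 1/5*5/9 + 1/18*4/9 = 11/81
P(B|A) = P(A|B)P(B)/P(A) = (1/9)/(11/81) = 9/11

9/11


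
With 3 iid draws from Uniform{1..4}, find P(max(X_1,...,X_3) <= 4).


P(max <= 4) = P(all X_i <= 4) = (P(X_1 <= 4))^3
= (4/4)^3 = 1^3 = 1

1


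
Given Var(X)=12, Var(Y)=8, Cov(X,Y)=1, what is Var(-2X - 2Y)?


Var(-2X - 2Y) = (-2)^2*Var(X) + (-2)^2*Var(Y) + 2*(-2)*(-2)*Cov(X,Y)
= 4*12 + 4*8 + 8*1
= 48 + 32 + 8 = 88

88


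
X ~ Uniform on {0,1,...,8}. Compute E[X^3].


E[X^3] = (1/9) * sum(x^3 for x=0..8)
= 1296/9 = 144

144


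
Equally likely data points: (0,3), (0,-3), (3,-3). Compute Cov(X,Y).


E[X]=1, E[Y]=-1, E[XY]=-3
Cov(X,Y) = E[XY] - E[X]E[Y] = -3 - 1*-1 = -2

-2


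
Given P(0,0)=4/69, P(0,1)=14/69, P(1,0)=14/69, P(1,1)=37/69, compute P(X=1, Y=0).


Read from table: P(X=1, Y=0) = 14/69

14/69


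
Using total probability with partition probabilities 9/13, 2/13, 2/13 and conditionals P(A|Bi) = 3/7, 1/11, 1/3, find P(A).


P(A) = P(A|B1)P(B1) + P(A|B2)P(B2) + P(A|B3)P(B3)
= 3/7*9/13 + 1/11*2/13 + 1/3*2/13
= 27/91 + 2/143 + 2/39 = 1087/3003

1087/3003


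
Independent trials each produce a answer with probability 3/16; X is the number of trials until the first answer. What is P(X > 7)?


P(X > 7) = P(first 7 trials all fail) = (1-p)^7 = (13/16)^7 = 62748517/268435456

62748517/268435456


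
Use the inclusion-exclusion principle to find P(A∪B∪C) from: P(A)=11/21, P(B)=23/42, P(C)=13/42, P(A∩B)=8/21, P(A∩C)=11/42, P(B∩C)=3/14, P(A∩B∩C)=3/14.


P(A∪B∪C) = P(A)+P(B)+P(C) - P(AB)-P(AC)-P(BC) + P(ABC)
= 11/21+23/42+13/42 - 8/21-11/42-3/14 + 3/14
= 31/42

31/42


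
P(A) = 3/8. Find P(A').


P(A') = 1 - P(A) = 1 - 3/8 = 5/8

5/8


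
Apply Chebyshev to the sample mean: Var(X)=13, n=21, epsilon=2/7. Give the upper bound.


Var(Xbar) = Var(X)/n = 13/21
Chebyshev: P(|Xbar-mu| >= 2/7) <= Var(Xbar)/(2/7)^2 = (13/21)/(4/49) = 91/12
Bound exceeds 1, so trivial bound: 1

1


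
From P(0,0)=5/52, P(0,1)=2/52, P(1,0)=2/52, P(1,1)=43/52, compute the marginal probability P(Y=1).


P(Y=1) = P(0,1)+P(1,1) = 2/52 + 43/52 = 45/52

45/52


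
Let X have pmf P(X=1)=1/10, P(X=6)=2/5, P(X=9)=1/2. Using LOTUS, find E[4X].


E[4X] = sum(g(x)*P(x))
= 4*1/10 + 24*2/5 + 36*1/2
= 28

28


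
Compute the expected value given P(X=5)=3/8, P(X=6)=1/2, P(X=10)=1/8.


E[X] = sum(x * P(x))
= 5*3/8 + 6*1/2 + 10*1/8
= 49/8

49/8


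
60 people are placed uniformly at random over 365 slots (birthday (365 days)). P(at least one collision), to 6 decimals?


P(all different) = prod((365-i)/365 for i=0..59) = 0.005877
P(at least one match) = 1 - 0.005877 = 0.994123

0.994123


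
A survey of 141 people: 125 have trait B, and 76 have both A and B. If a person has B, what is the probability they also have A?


P(A|B) = P(A∩B)/P(B) = (76/141)/(125/141) = 76/125

76/125


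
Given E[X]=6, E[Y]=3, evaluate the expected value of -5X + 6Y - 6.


E[-5X + 6Y - 6] = -5*E[X] + 6*E[Y] - 6
= (-5)*(6) + (6)*(3) + (-6)
= -30 + 18 - 6 = -18

-18


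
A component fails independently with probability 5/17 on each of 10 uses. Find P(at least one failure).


P(at least one) = 1 - P(none)
P(none) = (1 - 5/17)^10 = (12/17)^10 = 61917364224/2015993900449
P(at least one) = 1 - 61917364224/2015993900449 = 1954076536225/2015993900449

1954076536225/2015993900449


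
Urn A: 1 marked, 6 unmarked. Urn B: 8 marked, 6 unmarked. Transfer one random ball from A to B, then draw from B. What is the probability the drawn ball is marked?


P(transfer marked) = 1/7; P(transfer unmarked) = 6/7
If marked transferred: Urn II has 9 marked of 15, so P(marked|marked moved) = 3/5
If unmarked transferred: Urn II has 8 marked of 15, so P(marked|unmarked moved) = 8/15
By total probability: P(marked) = 1/7*3/5 + 6/7*8/15 = 19/35

19/35


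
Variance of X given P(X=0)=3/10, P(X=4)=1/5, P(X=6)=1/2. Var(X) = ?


E[X] = 19/5, E[X^2] = 106/5
Var(X) = E[X^2] - (E[X])^2 = 106/5 - (19/5)^2 = 169/25

169/25


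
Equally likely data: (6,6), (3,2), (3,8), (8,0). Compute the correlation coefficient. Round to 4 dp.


Cov(X,Y) = -3.5000, Var(X) = 4.5000, Var(Y) = 10.0000
rho = Cov/(sqrt(VarX)*sqrt(VarY)) = -0.5217

-0.5217


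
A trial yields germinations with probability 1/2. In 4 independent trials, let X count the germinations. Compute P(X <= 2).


P(X<=2) = P(X=0) + P(X=1) + P(X=2)
= 1/16 + 1/4 + 3/8
= 11/16

11/16


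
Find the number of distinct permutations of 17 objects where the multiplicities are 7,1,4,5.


17! = 355687428096000
Denominator: 7!=5040 * 1!=1 * 4!=24 * 5!=120
Coefficient = 355687428096000 / 14515200 = 24504480

24504480


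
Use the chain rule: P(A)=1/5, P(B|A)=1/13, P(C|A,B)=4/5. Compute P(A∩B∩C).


P(A∩B∩C) = P(A) * P(B|A) * P(C|A∩B)
= 1/5 * 1/13 * 4/5
= 1/65 * 4/5 = 4/325

4/325


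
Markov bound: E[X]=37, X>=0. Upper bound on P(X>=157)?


Markov: P(X >= a) <= E[X]/a
P(X >= 157) <= 37/157

37/157
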